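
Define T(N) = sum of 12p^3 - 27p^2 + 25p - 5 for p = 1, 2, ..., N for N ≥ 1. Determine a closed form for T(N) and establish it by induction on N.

We claim T(N) = N(3N^3 - 3N^2 + 2N + 3) for all N ≥ 1.
When N = 1: T(1) = 5, and the closed form gives 5. They agree.
For the inductive step, assume it holds for an arbitrary p ≥ 1, so T(p) = p(3p^3 - 3p^2 + 2p + 3).
Then T(p+1) = T(p) + (12p^3 + 9p^2 + 7p + 5) = (p(3p^3 - 3p^2 + 2p + 3)) + (12p^3 + 9p^2 + 7p + 5).
Simplifying, T(p+1) = (p + 1)(3p^3 + 6p^2 + 5p + 5) = (p+1)(3(p+1)^3 - 3(p+1)^2 + 2(p+1) + 3),
which is the closed form with N = p+1.
By the principle of mathematical induction, the result holds for all N ≥ 1.

T(N) = N(3N^3 - 3N^2 + 2N + 3)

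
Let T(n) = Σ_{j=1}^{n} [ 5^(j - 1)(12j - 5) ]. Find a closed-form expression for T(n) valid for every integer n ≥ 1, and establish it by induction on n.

We claim T(n) = 5^n(3n - 2) + 2 for all n ≥ 1.
Base case (n = 1): T(1) = 7, and the closed form gives 7. They agree.
Inductive step: suppose the statement holds for some j ≥ 1, so T(j) = 5^j(3j - 2) + 2.
Then T(j+1) = T(j) + (5^j(12j + 7)) = (5^j(3j - 2) + 2) + (5^j(12j + 7)).
Simplifying, T(j+1) = 15·5^j·j + 5·5^j + 2 = 5^(j+1)(3(j+1) - 2) + 2,
which is the closed form with n = j+1.
By the principle of mathematical induction, the result holds for all n ≥ 1.

T(n) = 5^n(3n - 2) + 2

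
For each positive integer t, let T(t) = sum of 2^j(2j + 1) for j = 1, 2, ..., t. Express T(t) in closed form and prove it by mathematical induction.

T(t) = 2·2^t(2t - 1) + 2

We claim T(t) = 2·2^t(2t - 1) + 2 for all t ≥ 1.
Base step (t = 1): T(1) = 6, and the closed form gives 6. They agree.
Inductive step: suppose the statement holds for some j ≥ 1, so T(j) = 2·2^j(2j - 1) + 2.
Then T(j+1) = T(j) + (2^(j + 1)(2j + 3)) = (2·2^j(2j - 1) + 2) + (2^(j + 1)(2j + 3)).
Simplifying, T(j+1) = 8·2^j·j + 4·2^j + 2 = 2·2^(j+1)(2(j+1) - 1) + 2,
which is the closed form with t = j+1.
By the principle of mathematical induction, the result holds for all t ≥ 1.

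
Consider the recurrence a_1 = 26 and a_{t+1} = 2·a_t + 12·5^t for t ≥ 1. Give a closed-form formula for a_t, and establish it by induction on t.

a_t = 3·2^t + 4·5^t

Computing the first terms: a_1 = 26, a_2 = 112, a_3 = 524. This suggests a_t = 3·2^t + 4·5^t.
For the base case t = 1: the formula gives 26 = 26 = a_1.
Inductive step: suppose the statement holds for some r ≥ 1, so a_r = 3·2^r + 4·5^r.
Then a_{r+1} = 2·a_r + 12·5^r = 2·(3·2^r + 4·5^r) + 12·5^r = 3·2^(r + 1) + 4·5^(r + 1),
which is the claimed formula at t = r+1.
By induction, the statement is established for all t ≥ 1.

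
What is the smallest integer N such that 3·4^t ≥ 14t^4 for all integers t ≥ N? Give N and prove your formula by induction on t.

N = 7

At t = 6: 12288 < 18144, so the inequality fails and N ≥ 7. We prove 3·4^t ≥ 14t^4 for all t ≥ 7.
Base case (t = 7): 3·4^t = 49152 and 14t^4 = 33614, so 49152 ≥ 33614.
Inductive step: suppose the statement holds for some p ≥ 7, so 3·4^p ≥ 14p^4.
Then 3·4^(p + 1) = 4·(3·4^p) ≥ 4·(14p^4).
Also, for p ≥ 7 we have 4·(14p^4) ≥ 14(p+1)^4, since 4 ≥ (1 + 1/p)^4 for all p ≥ 7.
Combining, 3·4^(p + 1) ≥ 14(p+1)^4.
By the principle of mathematical induction, the result holds for all t ≥ 7.
Hence the smallest such N is 7.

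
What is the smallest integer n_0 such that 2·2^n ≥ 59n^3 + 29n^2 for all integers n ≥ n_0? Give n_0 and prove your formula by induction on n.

n_0 = 18

At n = 17: 262144 < 298248, so the inequality fails and n_0 ≥ 18. We prove 2·2^n ≥ 59n^3 + 29n^2 for all n ≥ 18.
When n = 18: 2·2^n = 524288 and 59n^3 + 29n^2 = 353484, so 524288 ≥ 353484.
For the inductive step, assume it holds for an arbitrary j ≥ 18, so 2·2^j ≥ 59j^3 + 29j^2.
Then 2·2^(j + 1) = 2·(2·2^j) ≥ 2·(59j^3 + 29j^2).
Also, for j ≥ 18 we have 2·(59j^3 + 29j^2) ≥ 59(j+1)^3 + 29(j+1)^2, since 2·(59j^3 + 29j^2) − (59(j+1)^3 + 29(j+1)^2) = 59j^3 - 148j^2 - 235j - 88, which is nonnegative for all j ≥ 18.
Combining, 2·2^(j + 1) ≥ 59(j+1)^3 + 29(j+1)^2.
Hence, by induction on n, the claim holds for every n ≥ 18.
Hence the smallest such n_0 is 18.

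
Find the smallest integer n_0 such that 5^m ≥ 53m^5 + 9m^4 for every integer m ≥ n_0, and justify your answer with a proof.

n_0 = 10

At m = 9: 1953125 < 3188646, so the inequality fails and n_0 ≥ 10. We prove 5^m ≥ 53m^5 + 9m^4 for all m ≥ 10.
Base step (m = 10): 5^m = 9765625 and 53m^5 + 9m^4 = 5390000, so 9765625 ≥ 5390000.
Suppose the result is true for m = j, so 5^j ≥ 53j^5 + 9j^4.
Then 5^(j + 1) = 5·(5^j) ≥ 5·(53j^5 + 9j^4).
Also, for j ≥ 10 we have 5·(53j^5 + 9j^4) ≥ 53(j+1)^5 + 9(j+1)^4, since 5·(53j^5 + 9j^4) − (53(j+1)^5 + 9(j+1)^4) = 212j^5 - 229j^4 - 566j^3 - 584j^2 - 301j - 62, which is nonnegative for all j ≥ 10.
Combining, 5^(j + 1) ≥ 53(j+1)^5 + 9(j+1)^4.
By induction, the statement is established for all m ≥ 10.
Hence the smallest such n_0 is 10.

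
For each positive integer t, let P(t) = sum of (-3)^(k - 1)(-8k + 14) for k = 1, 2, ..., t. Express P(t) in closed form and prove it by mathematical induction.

We claim P(t) = (-3)^t(2t - 3) + 3 for all t ≥ 1.
For the base case t = 1: P(1) = 6, and the closed form gives 6. They agree.
For the inductive step, assume it holds for an arbitrary k ≥ 1, so P(k) = (-3)^k(2k - 3) + 3.
Then P(k+1) = P(k) + ((-3)^k(-8k + 6)) = ((-3)^k(2k - 3) + 3) + ((-3)^k(-8k + 6)).
Simplifying, P(k+1) = -6(-3)^k·k + 3(-3)^k + 3 = (-3)^(k+1)(2(k+1) - 3) + 3,
which is the closed form with t = k+1.
Hence, by induction on t, the claim holds for every t ≥ 1.

P(t) = (-3)^t(2t - 3) + 3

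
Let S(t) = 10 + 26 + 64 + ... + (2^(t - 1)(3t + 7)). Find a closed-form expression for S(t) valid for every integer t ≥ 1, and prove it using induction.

S(t) = 2^t(3t + 4) - 4

We claim S(t) = 2^t(3t + 4) - 4 for all t ≥ 1.
Base case (t = 1): S(1) = 10, and the closed form gives 10. They agree.
Inductive step: assume the claim holds for t = j, so S(j) = 2^j(3j + 4) - 4.
Then S(j+1) = S(j) + (2^j(3j + 10)) = (2^j(3j + 4) - 4) + (2^j(3j + 10)).
Simplifying, S(j+1) = 6·2^j·j + 14·2^j - 4 = 2^(j+1)(3(j+1) + 4) - 4,
which is the closed form with t = j+1.
This completes the induction.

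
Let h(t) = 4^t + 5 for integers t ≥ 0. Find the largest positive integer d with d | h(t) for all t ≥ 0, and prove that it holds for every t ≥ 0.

d = 3

Computing the first values: h(0) = 6 and h(1) = 9; gcd(6, 9) = 3, so d ≤ 3.
We prove 3 | 4^t + 5 for all t ≥ 0 by induction on t.
Base step (t = 0): h(0) = 6 = 3·(2), so 3 | h(0).
Inductive step: suppose the statement holds for some m ≥ 0, i.e. 3 | h(m). Then
h(m+1) = 4^(m+1) + 5 = 4·(4^m + 5) - 15 = 4·h(m) - 15. The first term is divisible by 3 by the inductive hypothesis, and -15 is divisible by 3. Hence 3 | h(m+1).
By the principle of mathematical induction, the result holds for all t ≥ 0.
Therefore the largest such d is 3.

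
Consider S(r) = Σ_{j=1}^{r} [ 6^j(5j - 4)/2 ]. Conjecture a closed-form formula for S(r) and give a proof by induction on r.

We claim S(r) = 3·6^r(r - 1) + 3 for all r ≥ 1.
For the base case r = 1: S(1) = 3, and the closed form gives 3. They agree.
Suppose the result is true for r = j, so S(j) = 3·6^j(j - 1) + 3.
Then S(j+1) = S(j) + (6^j(15j + 3)) = (3·6^j(j - 1) + 3) + (6^j(15j + 3)).
Simplifying, S(j+1) = 18·6^j·j + 3 = 3·6^(j+1)((j+1) - 1) + 3,
which is the closed form with r = j+1.
By the principle of mathematical induction, the result holds for all r ≥ 1.

S(r) = 3·6^r(r - 1) + 3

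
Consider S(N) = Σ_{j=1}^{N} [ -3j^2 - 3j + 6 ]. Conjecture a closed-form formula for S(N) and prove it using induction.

S(N) = -N(N - 1)(N + 4)

We claim S(N) = -N(N - 1)(N + 4) for all N ≥ 1.
When N = 1: S(1) = 0, and the closed form gives 0. They agree.
Inductive step: suppose the statement holds for some j ≥ 1, so S(j) = j(-j^2 - 3j + 4).
Then S(j+1) = S(j) + (3j(-j - 3)) = (j(-j^2 - 3j + 4)) + (3j(-j - 3)).
Simplifying, S(j+1) = -j(j + 1)(j + 5) = -(j+1)((j+1) - 1)((j+1) + 4),
which is the closed form with N = j+1.
By induction, the statement is established for all N ≥ 1.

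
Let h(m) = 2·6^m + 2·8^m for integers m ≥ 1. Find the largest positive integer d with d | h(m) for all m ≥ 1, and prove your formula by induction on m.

d = 4

Computing the first values: h(1) = 28 and h(2) = 200; gcd(28, 200) = 4, so d ≤ 4.
We prove 4 | 2·6^m + 2·8^m for all m ≥ 1 by induction on m.
For the base case m = 1: h(1) = 28 = 4·(7), so 4 | h(1).
Inductive step: suppose the statement holds for some r ≥ 1, i.e. 4 | h(r). Then
h(r+1) − 8·h(r) = (2·6^(r+1) + 2·8^(r+1)) − 8·(2·6^r + 2·8^r) = (2)·6^r·(6 − 8) = (-4)·6^r. Since 4 | h(r) by the inductive hypothesis, 4 | 8·h(r); and 4 | -4 since -4 = 4·-1. Therefore 4 | h(r+1).
Hence, by induction on m, the claim holds for every m ≥ 1.
Therefore the largest such d is 4.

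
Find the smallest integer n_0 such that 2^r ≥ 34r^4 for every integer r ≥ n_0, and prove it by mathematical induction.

At r = 23: 8388608 < 9514594, so the inequality fails and n_0 ≥ 24. We prove 2^r ≥ 34r^4 for all r ≥ 24.
Base case (r = 24): 2^r = 16777216 and 34r^4 = 11280384, so 16777216 ≥ 11280384.
Inductive step: assume the claim holds for r = k, so 2^k ≥ 34k^4.
Then 2^(k + 1) = 2·(2^k) ≥ 2·(34k^4).
Also, for k ≥ 24 we have 2·(34k^4) ≥ 34(k+1)^4, since 2 ≥ (1 + 1/k)^4 for all k ≥ 24.
Combining, 2^(k + 1) ≥ 34(k+1)^4.
Hence, by induction on r, the claim holds for every r ≥ 24.
Hence the smallest such n_0 is 24.

n_0 = 24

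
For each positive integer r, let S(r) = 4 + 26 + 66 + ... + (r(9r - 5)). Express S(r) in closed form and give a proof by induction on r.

We claim S(r) = r(r + 1)(3r - 1) for all r ≥ 1.
For the base case r = 1: S(1) = 4, and the closed form gives 4. They agree.
For the inductive step, assume it holds for an arbitrary p ≥ 1, so S(p) = p(3p^2 + 2p - 1).
Then S(p+1) = S(p) + ((p + 1)(9p + 4)) = (p(3p^2 + 2p - 1)) + ((p + 1)(9p + 4)).
Simplifying, S(p+1) = (p + 1)(p + 2)(3p + 2) = (p+1)((p+1) + 1)(3(p+1) - 1),
which is the closed form with r = p+1.
Hence, by induction on r, the claim holds for every r ≥ 1.

S(r) = r(r + 1)(3r - 1)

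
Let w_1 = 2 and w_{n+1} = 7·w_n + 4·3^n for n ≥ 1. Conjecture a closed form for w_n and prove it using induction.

Computing the first terms: w_1 = 2, w_2 = 26, w_3 = 218. This suggests w_n = -3^n + 5·7^(n - 1).
Base step (n = 1): the formula gives 2 = 2 = w_1.
For the inductive step, assume it holds for an arbitrary k ≥ 1, so w_k = -3^k + 5·7^(k - 1).
Then w_{k+1} = 7·w_k + 4·3^k = 7·(-3^k + 5·7^(k - 1)) + 4·3^k = -3^(k + 1) + 5·7^k = -3^(k+1) + 5·7^((k+1) - 1),
which is the claimed formula at n = k+1.
By induction, the statement is established for all n ≥ 1.

w_n = -3^n + 5·7^(n - 1)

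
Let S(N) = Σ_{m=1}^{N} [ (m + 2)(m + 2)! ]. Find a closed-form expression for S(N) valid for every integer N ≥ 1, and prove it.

S(N) = (N + 3)! - 6

We claim S(N) = (N + 3)! - 6 for all N ≥ 1.
Base case (N = 1): S(1) = 18, and the closed form gives 18. They agree.
Inductive step: assume the claim holds for N = m, so S(m) = (m + 3)! - 6.
Then S(m+1) = S(m) + ((m + 3)(m + 3)!) = ((m + 3)! - 6) + ((m + 3)(m + 3)!).
Simplifying, S(m+1) = ((m+1) + 3)! - 6,
which is the closed form with N = m+1.
By the principle of mathematical induction, the result holds for all N ≥ 1.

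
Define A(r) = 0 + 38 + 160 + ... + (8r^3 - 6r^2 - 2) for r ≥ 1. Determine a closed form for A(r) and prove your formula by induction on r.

A(r) = r(r - 1)(2r^2 + 4r + 3)

We claim A(r) = r(r - 1)(2r^2 + 4r + 3) for all r ≥ 1.
Base step (r = 1): A(1) = 0, and the closed form gives 0. They agree.
Inductive step: suppose the statement holds for some m ≥ 1, so A(m) = m(2m^3 + 2m^2 - m - 3).
Then A(m+1) = A(m) + (2m(4m^2 + 9m + 6)) = (m(2m^3 + 2m^2 - m - 3)) + (2m(4m^2 + 9m + 6)).
Simplifying, A(m+1) = m(m + 1)(2m^2 + 8m + 9) = (m+1)((m+1) - 1)(2(m+1)^2 + 4(m+1) + 3),
which is the closed form with r = m+1.
This completes the induction.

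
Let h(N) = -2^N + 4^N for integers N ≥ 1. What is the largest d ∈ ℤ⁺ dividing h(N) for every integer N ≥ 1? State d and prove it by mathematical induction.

Computing the first values: h(1) = 2 and h(2) = 12; gcd(2, 12) = 2, so d ≤ 2.
We prove 2 | -2^N + 4^N for all N ≥ 1 by induction on N.
For the base case N = 1: h(1) = 2 = 2·(1), so 2 | h(1).
For the inductive step, assume it holds for an arbitrary i ≥ 1, i.e. 2 | h(i). Then
4^{i+1} − 2^{i+1} = 4·4^i − 2·2^i = 4·(4^i − 2^i) + (2)·2^i. The first term is divisible by 2 by the inductive hypothesis, and the second term (2)·2^i is divisible by 2 since 2 | 2. Hence 2 | h(i+1).
Hence, by induction on N, the claim holds for every N ≥ 1.
Therefore the largest such d is 2.

d = 2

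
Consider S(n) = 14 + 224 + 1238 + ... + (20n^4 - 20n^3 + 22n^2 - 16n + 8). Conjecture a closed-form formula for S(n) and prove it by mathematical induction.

S(n) = n(4n^4 + 5n^3 + 4n^2 - 2n + 3)

We claim S(n) = n(4n^4 + 5n^3 + 4n^2 - 2n + 3) for all n ≥ 1.
Base case (n = 1): S(1) = 14, and the closed form gives 14. They agree.
Inductive step: assume the claim holds for n = j, so S(j) = j(4j^4 + 5j^3 + 4j^2 - 2j + 3).
Then S(j+1) = S(j) + (20j^4 + 60j^3 + 82j^2 + 48j + 14) = (j(4j^4 + 5j^3 + 4j^2 - 2j + 3)) + (20j^4 + 60j^3 + 82j^2 + 48j + 14).
Simplifying, S(j+1) = (j + 1)(4j^4 + 21j^3 + 43j^2 + 37j + 14) = (j+1)(4(j+1)^4 + 5(j+1)^3 + 4(j+1)^2 - 2(j+1) + 3),
which is the closed form with n = j+1.
By the principle of mathematical induction, the result holds for all n ≥ 1.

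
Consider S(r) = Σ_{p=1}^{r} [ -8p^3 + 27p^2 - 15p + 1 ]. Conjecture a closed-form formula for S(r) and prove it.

We claim S(r) = -r(2r^3 - 5r^2 - 4r + 2) for all r ≥ 1.
When r = 1: S(1) = 5, and the closed form gives 5. They agree.
Suppose the result is true for r = p, so S(p) = p(-2p^3 + 5p^2 + 4p - 2).
Then S(p+1) = S(p) + (-8p^3 + 3p^2 + 15p + 5) = (p(-2p^3 + 5p^2 + 4p - 2)) + (-8p^3 + 3p^2 + 15p + 5).
Simplifying, S(p+1) = -(p + 1)(2p^3 + p^2 - 8p - 5) = -(p+1)(2(p+1)^3 - 5(p+1)^2 - 4(p+1) + 2),
which is the closed form with r = p+1.
By the principle of mathematical induction, the result holds for all r ≥ 1.

S(r) = -r(2r^3 - 5r^2 - 4r + 2)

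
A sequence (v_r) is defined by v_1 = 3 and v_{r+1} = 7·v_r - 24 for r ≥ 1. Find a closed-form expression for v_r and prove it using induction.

Computing the first terms: v_1 = 3, v_2 = -3, v_3 = -45. This suggests v_r = -7^(r - 1) + 4.
Base step (r = 1): the formula gives 3 = 3 = v_1.
Inductive step: suppose the statement holds for some i ≥ 1, so v_i = -7^(i - 1) + 4.
Then v_{i+1} = 7·v_i - 24 = 7·(-7^(i - 1) + 4) - 24 = -7^i + 4 = -7^((i+1) - 1) + 4,
which is the claimed formula at r = i+1.
Hence, by induction on r, the claim holds for every r ≥ 1.

v_r = -7^(r - 1) + 4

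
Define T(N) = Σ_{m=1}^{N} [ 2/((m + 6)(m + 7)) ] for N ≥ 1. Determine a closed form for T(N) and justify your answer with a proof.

We claim T(N) = 2N/(7(N + 7)) for all N ≥ 1.
For the base case N = 1: T(1) = 1/28, and the closed form gives 1/28. They agree.
Suppose the result is true for N = m, so T(m) = 2m/(7(m + 7)).
Then T(m+1) = T(m) + (2/((m + 7)(m + 8))) = (2m/(7(m + 7))) + (2/((m + 7)(m + 8))).
Simplifying, T(m+1) = 2(m + 1)/(7(m + 8)) = 2(m+1)/(7((m+1) + 7)),
which is the closed form with N = m+1.
Hence, by induction on N, the claim holds for every N ≥ 1.

T(N) = 2N/(7(N + 7))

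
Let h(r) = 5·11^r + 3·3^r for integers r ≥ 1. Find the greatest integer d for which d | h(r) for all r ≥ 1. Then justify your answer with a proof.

d = 8

Computing the first values: h(1) = 64 and h(2) = 632; gcd(64, 632) = 8, so d ≤ 8.
We prove 8 | 5·11^r + 3·3^r for all r ≥ 1 by induction on r.
Base case (r = 1): h(1) = 64 = 8·(8), so 8 | h(1).
Inductive step: suppose the statement holds for some j ≥ 1, i.e. 8 | h(j). Then
h(j+1) − 11·h(j) = (5·11^(j+1) + 3·3^(j+1)) − 11·(5·11^j + 3·3^j) = (3)·3^j·(3 − 11) = (-24)·3^j. Since 8 | h(j) by the inductive hypothesis, 8 | 11·h(j); and 8 | -24 since -24 = 8·-3. Therefore 8 | h(j+1).
By the principle of mathematical induction, the result holds for all r ≥ 1.
Therefore the largest such d is 8.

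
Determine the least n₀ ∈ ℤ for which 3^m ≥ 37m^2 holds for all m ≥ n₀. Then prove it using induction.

n₀ = 7

At m = 6: 729 < 1332, so the inequality fails and n₀ ≥ 7. We prove 3^m ≥ 37m^2 for all m ≥ 7.
Base step (m = 7): 3^m = 2187 and 37m^2 = 1813, so 2187 ≥ 1813.
For the inductive step, assume it holds for an arbitrary i ≥ 7, so 3^i ≥ 37i^2.
Then 3^(i + 1) = 3·(3^i) ≥ 3·(37i^2).
Also, for i ≥ 7 we have 3·(37i^2) ≥ 37(i+1)^2, since 3 ≥ (1 + 1/i)^2 for all i ≥ 7.
Combining, 3^(i + 1) ≥ 37(i+1)^2.
Hence, by induction on m, the claim holds for every m ≥ 7.
Hence the smallest such n₀ is 7.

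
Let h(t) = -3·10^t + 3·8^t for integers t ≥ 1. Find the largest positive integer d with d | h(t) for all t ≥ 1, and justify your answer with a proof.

d = 6

Computing the first values: h(1) = -6 and h(2) = -108; gcd(-6, -108) = 6, so d ≤ 6.
We prove 6 | -3·10^t + 3·8^t for all t ≥ 1 by induction on t.
When t = 1: h(1) = -6 = 6·(-1), so 6 | h(1).
Inductive step: suppose the statement holds for some m ≥ 1, i.e. 6 | h(m). Then
h(m+1) − 10·h(m) = (-3·10^(m+1) + 3·8^(m+1)) − 10·(-3·10^m + 3·8^m) = (3)·8^m·(8 − 10) = (-6)·8^m. Since 6 | h(m) by the inductive hypothesis, 6 | 10·h(m); and 6 | -6 since -6 = 6·-1. Therefore 6 | h(m+1).
By the principle of mathematical induction, the result holds for all t ≥ 1.
Therefore the largest such d is 6.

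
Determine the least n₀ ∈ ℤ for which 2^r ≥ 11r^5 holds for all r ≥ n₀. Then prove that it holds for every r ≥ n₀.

n₀ = 28

At r = 27: 134217728 < 157837977, so the inequality fails and n₀ ≥ 28. We prove 2^r ≥ 11r^5 for all r ≥ 28.
When r = 28: 2^r = 268435456 and 11r^5 = 189314048, so 268435456 ≥ 189314048.
Inductive step: assume the claim holds for r = p, so 2^p ≥ 11p^5.
Then 2^(p + 1) = 2·(2^p) ≥ 2·(11p^5).
Also, for p ≥ 28 we have 2·(11p^5) ≥ 11(p+1)^5, since 2 ≥ (1 + 1/p)^5 for all p ≥ 28.
Combining, 2^(p + 1) ≥ 11(p+1)^5.
By the principle of mathematical induction, the result holds for all r ≥ 28.
Hence the smallest such n₀ is 28.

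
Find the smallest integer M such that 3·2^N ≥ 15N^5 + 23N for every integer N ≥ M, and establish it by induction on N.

M = 26

At N = 25: 100663296 < 146484950, so the inequality fails and M ≥ 26. We prove 3·2^N ≥ 15N^5 + 23N for all N ≥ 26.
Base step (N = 26): 3·2^N = 201326592 and 15N^5 + 23N = 178221238, so 201326592 ≥ 178221238.
For the inductive step, assume it holds for an arbitrary r ≥ 26, so 3·2^r ≥ 15r^5 + 23r.
Then 3·2^(r + 1) = 2·(3·2^r) ≥ 2·(15r^5 + 23r).
Also, for r ≥ 26 we have 2·(15r^5 + 23r) ≥ 15(r+1)^5 + 23(r+1), since 2·(15r^5 + 23r) − (15(r+1)^5 + 23(r+1)) = 15r^5 - 75r^4 - 150r^3 - 150r^2 - 52r - 38, which is nonnegative for all r ≥ 26.
Combining, 3·2^(r + 1) ≥ 15(r+1)^5 + 23(r+1).
By induction, the statement is established for all N ≥ 26.
Hence the smallest such M is 26.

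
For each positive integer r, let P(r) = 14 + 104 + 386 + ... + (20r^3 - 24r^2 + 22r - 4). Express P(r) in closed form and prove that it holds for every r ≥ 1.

We claim P(r) = r(5r^3 + 2r^2 + 4r + 3) for all r ≥ 1.
Base case (r = 1): P(1) = 14, and the closed form gives 14. They agree.
Inductive step: suppose the statement holds for some m ≥ 1, so P(m) = m(5m^3 + 2m^2 + 4m + 3).
Then P(m+1) = P(m) + (20m^3 + 36m^2 + 34m + 14) = (m(5m^3 + 2m^2 + 4m + 3)) + (20m^3 + 36m^2 + 34m + 14).
Simplifying, P(m+1) = (m + 1)(5m^3 + 17m^2 + 23m + 14) = (m+1)(5(m+1)^3 + 2(m+1)^2 + 4(m+1) + 3),
which is the closed form with r = m+1.
By induction, the statement is established for all r ≥ 1.

P(r) = r(5r^3 + 2r^2 + 4r + 3)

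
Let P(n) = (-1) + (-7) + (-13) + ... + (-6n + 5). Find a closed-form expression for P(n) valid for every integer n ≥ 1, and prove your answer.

We claim P(n) = -n(3n - 2) for all n ≥ 1.
When n = 1: P(1) = -1, and the closed form gives -1. They agree.
Inductive step: assume the claim holds for n = p, so P(p) = p(-3p + 2).
Then P(p+1) = P(p) + (-6p - 1) = (p(-3p + 2)) + (-6p - 1).
Simplifying, P(p+1) = -(p + 1)(3p + 1) = -(p+1)(3(p+1) - 2),
which is the closed form with n = p+1.
This completes the induction.

P(n) = -n(3n - 2)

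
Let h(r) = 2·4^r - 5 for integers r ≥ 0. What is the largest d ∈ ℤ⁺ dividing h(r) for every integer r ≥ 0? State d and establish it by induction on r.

d = 3

Computing the first values: h(0) = -3 and h(1) = 3; gcd(-3, 3) = 3, so d ≤ 3.
We prove 3 | 2·4^r - 5 for all r ≥ 0 by induction on r.
For the base case r = 0: h(0) = -3 = 3·(-1), so 3 | h(0).
For the inductive step, assume it holds for an arbitrary k ≥ 0, i.e. 3 | h(k). Then
h(k+1) = 2·4^(k+1) - 5 = 4·(2·4^k - 5) + 15 = 4·h(k) + 15. The first term is divisible by 3 by the inductive hypothesis, and 15 is divisible by 3. Hence 3 | h(k+1).
By induction, the statement is established for all r ≥ 0.
Therefore the largest such d is 3.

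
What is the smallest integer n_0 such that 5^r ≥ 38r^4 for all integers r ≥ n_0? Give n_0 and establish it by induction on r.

n_0 = 8

At r = 7: 78125 < 91238, so the inequality fails and n_0 ≥ 8. We prove 5^r ≥ 38r^4 for all r ≥ 8.
Base step (r = 8): 5^r = 390625 and 38r^4 = 155648, so 390625 ≥ 155648.
Suppose the result is true for r = p, so 5^p ≥ 38p^4.
Then 5^(p + 1) = 5·(5^p) ≥ 5·(38p^4).
Also, for p ≥ 8 we have 5·(38p^4) ≥ 38(p+1)^4, since 5 ≥ (1 + 1/p)^4 for all p ≥ 8.
Combining, 5^(p + 1) ≥ 38(p+1)^4.
This completes the induction.
Hence the smallest such n_0 is 8.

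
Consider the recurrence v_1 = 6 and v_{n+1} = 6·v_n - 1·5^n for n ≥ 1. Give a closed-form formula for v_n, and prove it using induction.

v_n = 5^n + 6^(n - 1)

Computing the first terms: v_1 = 6, v_2 = 31, v_3 = 161. This suggests v_n = 5^n + 6^(n - 1).
Base case (n = 1): the formula gives 6 = 6 = v_1.
For the inductive step, assume it holds for an arbitrary r ≥ 1, so v_r = 5^r + 6^(r - 1).
Then v_{r+1} = 6·v_r - 1·5^r = 6·(5^r + 6^(r - 1)) - 1·5^r = 5^(r + 1) + 6^r = 5^(r+1) + 6^((r+1) - 1),
which is the claimed formula at n = r+1.
Hence, by induction on n, the claim holds for every n ≥ 1.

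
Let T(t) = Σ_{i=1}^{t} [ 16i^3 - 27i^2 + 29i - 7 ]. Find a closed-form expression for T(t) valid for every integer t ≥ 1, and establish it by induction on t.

T(t) = t(4t^3 - t^2 + 5t + 3)

We claim T(t) = t(4t^3 - t^2 + 5t + 3) for all t ≥ 1.
When t = 1: T(1) = 11, and the closed form gives 11. They agree.
For the inductive step, assume it holds for an arbitrary i ≥ 1, so T(i) = i(4i^3 - i^2 + 5i + 3).
Then T(i+1) = T(i) + (16i^3 + 21i^2 + 23i + 11) = (i(4i^3 - i^2 + 5i + 3)) + (16i^3 + 21i^2 + 23i + 11).
Simplifying, T(i+1) = (i + 1)(4i^3 + 11i^2 + 15i + 11) = (i+1)(4(i+1)^3 - (i+1)^2 + 5(i+1) + 3),
which is the closed form with t = i+1.
Hence, by induction on t, the claim holds for every t ≥ 1.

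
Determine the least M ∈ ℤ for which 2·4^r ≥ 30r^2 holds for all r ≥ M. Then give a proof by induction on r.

At r = 3: 128 < 270, so the inequality fails and M ≥ 4. We prove 2·4^r ≥ 30r^2 for all r ≥ 4.
When r = 4: 2·4^r = 512 and 30r^2 = 480, so 512 ≥ 480.
Suppose the result is true for r = p, so 2·4^p ≥ 30p^2.
Then 2·4^(p + 1) = 4·(2·4^p) ≥ 4·(30p^2).
Also, for p ≥ 4 we have 4·(30p^2) ≥ 30(p+1)^2, since 4 ≥ (1 + 1/p)^2 for all p ≥ 4.
Combining, 2·4^(p + 1) ≥ 30(p+1)^2.
Hence, by induction on r, the claim holds for every r ≥ 4.
Hence the smallest such M is 4.

M = 4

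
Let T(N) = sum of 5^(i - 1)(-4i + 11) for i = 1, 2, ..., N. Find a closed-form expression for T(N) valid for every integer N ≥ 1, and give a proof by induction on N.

T(N) = 5^N(-N + 3) - 3

We claim T(N) = 5^N(-N + 3) - 3 for all N ≥ 1.
For the base case N = 1: T(1) = 7, and the closed form gives 7. They agree.
Inductive step: suppose the statement holds for some i ≥ 1, so T(i) = 5^i(-i + 3) - 3.
Then T(i+1) = T(i) + (5^i(-4i + 7)) = (5^i(-i + 3) - 3) + (5^i(-4i + 7)).
Simplifying, T(i+1) = -5·5^i·i + 10·5^i - 3 = 5^(i+1)(-(i+1) + 3) - 3,
which is the closed form with N = i+1.
Hence, by induction on N, the claim holds for every N ≥ 1.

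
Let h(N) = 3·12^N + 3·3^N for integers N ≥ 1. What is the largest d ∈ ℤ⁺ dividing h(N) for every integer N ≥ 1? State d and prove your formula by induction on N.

d = 9

Computing the first values: h(1) = 45 and h(2) = 459; gcd(45, 459) = 9, so d ≤ 9.
We prove 9 | 3·12^N + 3·3^N for all N ≥ 1 by induction on N.
When N = 1: h(1) = 45 = 9·(5), so 9 | h(1).
Inductive step: assume the claim holds for N = i, i.e. 9 | h(i). Then
h(i+1) − 12·h(i) = (3·12^(i+1) + 3·3^(i+1)) − 12·(3·12^i + 3·3^i) = (3)·3^i·(3 − 12) = (-27)·3^i. Since 9 | h(i) by the inductive hypothesis, 9 | 12·h(i); and 9 | -27 since -27 = 9·-3. Therefore 9 | h(i+1).
By induction, the statement is established for all N ≥ 1.
Therefore the largest such d is 9.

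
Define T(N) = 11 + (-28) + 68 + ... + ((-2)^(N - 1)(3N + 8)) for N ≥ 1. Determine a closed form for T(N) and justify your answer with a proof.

T(N) = -(-2)^N(N + 3) + 3

We claim T(N) = -(-2)^N(N + 3) + 3 for all N ≥ 1.
When N = 1: T(1) = 11, and the closed form gives 11. They agree.
For the inductive step, assume it holds for an arbitrary p ≥ 1, so T(p) = -(-2)^p(p + 3) + 3.
Then T(p+1) = T(p) + ((-2)^p(3p + 11)) = (-(-2)^p(p + 3) + 3) + ((-2)^p(3p + 11)).
Simplifying, T(p+1) = -(-2)^(p + 1)p - (-2)^(p + 3) + 3 = -(-2)^(p+1)((p+1) + 3) + 3,
which is the closed form with N = p+1.
By induction, the statement is established for all N ≥ 1.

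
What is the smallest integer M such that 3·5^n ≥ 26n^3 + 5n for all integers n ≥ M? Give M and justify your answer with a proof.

M = 4

At n = 3: 375 < 717, so the inequality fails and M ≥ 4. We prove 3·5^n ≥ 26n^3 + 5n for all n ≥ 4.
Base step (n = 4): 3·5^n = 1875 and 26n^3 + 5n = 1684, so 1875 ≥ 1684.
Suppose the result is true for n = p, so 3·5^p ≥ 26p^3 + 5p.
Then 3·5^(p + 1) = 5·(3·5^p) ≥ 5·(26p^3 + 5p).
Also, for p ≥ 4 we have 5·(26p^3 + 5p) ≥ 26(p+1)^3 + 5(p+1), since 5·(26p^3 + 5p) − (26(p+1)^3 + 5(p+1)) = 104p^3 - 78p^2 - 58p - 31, which is nonnegative for all p ≥ 4.
Combining, 3·5^(p + 1) ≥ 26(p+1)^3 + 5(p+1).
Hence, by induction on n, the claim holds for every n ≥ 4.
Hence the smallest such M is 4.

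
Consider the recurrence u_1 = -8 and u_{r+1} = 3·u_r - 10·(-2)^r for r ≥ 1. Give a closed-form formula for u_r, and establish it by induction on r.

Computing the first terms: u_1 = -8, u_2 = -4, u_3 = -52. This suggests u_r = -(-2)^(r + 1) - 4·3^(r - 1).
For the base case r = 1: the formula gives -8 = -8 = u_1.
Inductive step: assume the claim holds for r = j, so u_j = -(-2)^(j + 1) - 4·3^(j - 1).
Then u_{j+1} = 3·u_j - 10·(-2)^j = 3·(-(-2)^(j + 1) - 4·3^(j - 1)) - 10·(-2)^j = -(-2)^(j + 2) - 4·3^j = -(-2)^((j+1) + 1) - 4·3^((j+1) - 1),
which is the claimed formula at r = j+1.
By the principle of mathematical induction, the result holds for all r ≥ 1.

u_r = -(-2)^(r + 1) - 4·3^(r - 1)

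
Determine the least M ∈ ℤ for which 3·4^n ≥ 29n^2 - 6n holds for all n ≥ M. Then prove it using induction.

At n = 3: 192 < 243, so the inequality fails and M ≥ 4. We prove 3·4^n ≥ 29n^2 - 6n for all n ≥ 4.
Base step (n = 4): 3·4^n = 768 and 29n^2 - 6n = 440, so 768 ≥ 440.
Suppose the result is true for n = m, so 3·4^m ≥ 29m^2 - 6m.
Then 3·4^(m + 1) = 4·(3·4^m) ≥ 4·(29m^2 - 6m).
Also, for m ≥ 4 we have 4·(29m^2 - 6m) ≥ 29(m+1)^2 - 6(m+1), since 4·(29m^2 - 6m) − (29(m+1)^2 - 6(m+1)) = 87m^2 - 76m - 23, which is nonnegative for all m ≥ 4.
Combining, 3·4^(m + 1) ≥ 29(m+1)^2 - 6(m+1).
Hence, by induction on n, the claim holds for every n ≥ 4.
Hence the smallest such M is 4.

M = 4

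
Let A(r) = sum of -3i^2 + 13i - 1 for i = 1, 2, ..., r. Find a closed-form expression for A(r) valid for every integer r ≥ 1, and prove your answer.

We claim A(r) = -r(r^2 - 5r - 5) for all r ≥ 1.
When r = 1: A(1) = 9, and the closed form gives 9. They agree.
Suppose the result is true for r = i, so A(i) = i(-i^2 + 5i + 5).
Then A(i+1) = A(i) + (-3i^2 + 7i + 9) = (i(-i^2 + 5i + 5)) + (-3i^2 + 7i + 9).
Simplifying, A(i+1) = -(i + 1)(i^2 - 3i - 9) = -(i+1)((i+1)^2 - 5(i+1) - 5),
which is the closed form with r = i+1.
By induction, the statement is established for all r ≥ 1.

A(r) = -r(r^2 - 5r - 5)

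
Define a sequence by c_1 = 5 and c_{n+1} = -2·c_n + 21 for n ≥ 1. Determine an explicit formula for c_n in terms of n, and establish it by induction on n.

c_n = (-2)^n + 7

Computing the first terms: c_1 = 5, c_2 = 11, c_3 = -1. This suggests c_n = (-2)^n + 7.
For the base case n = 1: the formula gives 5 = 5 = c_1.
Inductive step: assume the claim holds for n = i, so c_i = (-2)^i + 7.
Then c_{i+1} = -2·c_i + 21 = -2·((-2)^i + 7) + 21 = (-2)^(i + 1) + 7,
which is the claimed formula at n = i+1.
By the principle of mathematical induction, the result holds for all n ≥ 1.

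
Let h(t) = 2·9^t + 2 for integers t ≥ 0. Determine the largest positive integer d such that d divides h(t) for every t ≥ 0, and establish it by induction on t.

d = 4

Computing the first values: h(0) = 4 and h(1) = 20; gcd(4, 20) = 4, so d ≤ 4.
We prove 4 | 2·9^t + 2 for all t ≥ 0 by induction on t.
For the base case t = 0: h(0) = 4 = 4·(1), so 4 | h(0).
Suppose the result is true for t = r, i.e. 4 | h(r). Then
h(r+1) = 2·9^(r+1) + 2 = 9·(2·9^r + 2) - 16 = 9·h(r) - 16. The first term is divisible by 4 by the inductive hypothesis, and -16 is divisible by 4. Hence 4 | h(r+1).
This completes the induction.
Therefore the largest such d is 4.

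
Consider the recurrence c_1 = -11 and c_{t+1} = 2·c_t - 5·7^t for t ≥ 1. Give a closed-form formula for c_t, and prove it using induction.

Computing the first terms: c_1 = -11, c_2 = -57, c_3 = -359. This suggests c_t = -2^(t + 1) - 7^t.
Base case (t = 1): the formula gives -11 = -11 = c_1.
For the inductive step, assume it holds for an arbitrary p ≥ 1, so c_p = -2^(p + 1) - 7^p.
Then c_{p+1} = 2·c_p - 5·7^p = 2·(-2^(p + 1) - 7^p) - 5·7^p = -2^(p + 2) - 7^(p + 1) = -2^((p+1) + 1) - 7^(p+1),
which is the claimed formula at t = p+1.
By the principle of mathematical induction, the result holds for all t ≥ 1.

c_t = -2^(t + 1) - 7^t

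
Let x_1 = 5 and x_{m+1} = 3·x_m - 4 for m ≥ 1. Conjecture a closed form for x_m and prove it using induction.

x_m = 3^m + 2

Computing the first terms: x_1 = 5, x_2 = 11, x_3 = 29. This suggests x_m = 3^m + 2.
When m = 1: the formula gives 5 = 5 = x_1.
Inductive step: suppose the statement holds for some r ≥ 1, so x_r = 3^r + 2.
Then x_{r+1} = 3·x_r - 4 = 3·(3^r + 2) - 4 = 3^(r + 1) + 2,
which is the claimed formula at m = r+1.
By the principle of mathematical induction, the result holds for all m ≥ 1.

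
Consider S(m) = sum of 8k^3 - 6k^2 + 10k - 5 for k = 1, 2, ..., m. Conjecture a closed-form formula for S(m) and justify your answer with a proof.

We claim S(m) = m(2m^3 + 2m^2 + 4m - 1) for all m ≥ 1.
Base step (m = 1): S(1) = 7, and the closed form gives 7. They agree.
Inductive step: suppose the statement holds for some k ≥ 1, so S(k) = k(2k^3 + 2k^2 + 4k - 1).
Then S(k+1) = S(k) + (8k^3 + 18k^2 + 22k + 7) = (k(2k^3 + 2k^2 + 4k - 1)) + (8k^3 + 18k^2 + 22k + 7).
Simplifying, S(k+1) = (k + 1)(2k^3 + 8k^2 + 14k + 7) = (k+1)(2(k+1)^3 + 2(k+1)^2 + 4(k+1) - 1),
which is the closed form with m = k+1.
Hence, by induction on m, the claim holds for every m ≥ 1.

S(m) = m(2m^3 + 2m^2 + 4m - 1)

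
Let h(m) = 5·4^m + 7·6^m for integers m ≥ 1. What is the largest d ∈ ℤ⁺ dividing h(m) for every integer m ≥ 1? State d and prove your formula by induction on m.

Computing the first values: h(1) = 62 and h(2) = 332; gcd(62, 332) = 2, so d ≤ 2.
We prove 2 | 5·4^m + 7·6^m for all m ≥ 1 by induction on m.
Base case (m = 1): h(1) = 62 = 2·(31), so 2 | h(1).
Inductive step: assume the claim holds for m = p, i.e. 2 | h(p). Then
h(p+1) − 6·h(p) = (5·4^(p+1) + 7·6^(p+1)) − 6·(5·4^p + 7·6^p) = (5)·4^p·(4 − 6) = (-10)·4^p. Since 2 | h(p) by the inductive hypothesis, 2 | 6·h(p); and 2 | -10 since -10 = 2·-5. Therefore 2 | h(p+1).
This completes the induction.
Therefore the largest such d is 2.

d = 2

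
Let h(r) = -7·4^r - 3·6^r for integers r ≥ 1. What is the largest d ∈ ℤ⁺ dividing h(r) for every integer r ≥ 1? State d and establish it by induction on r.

Computing the first values: h(1) = -46 and h(2) = -220; gcd(-46, -220) = 2, so d ≤ 2.
We prove 2 | -7·4^r - 3·6^r for all r ≥ 1 by induction on r.
When r = 1: h(1) = -46 = 2·(-23), so 2 | h(1).
Suppose the result is true for r = i, i.e. 2 | h(i). Then
h(i+1) − 6·h(i) = (-7·4^(i+1) - 3·6^(i+1)) − 6·(-7·4^i - 3·6^i) = (-7)·4^i·(4 − 6) = (14)·4^i. Since 2 | h(i) by the inductive hypothesis, 2 | 6·h(i); and 2 | 14 since 14 = 2·7. Therefore 2 | h(i+1).
By induction, the statement is established for all r ≥ 1.
Therefore the largest such d is 2.

d = 2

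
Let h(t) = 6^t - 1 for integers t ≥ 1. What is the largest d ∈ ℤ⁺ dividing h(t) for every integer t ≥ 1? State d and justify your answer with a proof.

d = 5

Computing the first values: h(1) = 5 and h(2) = 35; gcd(5, 35) = 5, so d ≤ 5.
We prove 5 | 6^t - 1 for all t ≥ 1 by induction on t.
Base case (t = 1): h(1) = 5 = 5·(1), so 5 | h(1).
Suppose the result is true for t = p, i.e. 5 | h(p). Then
6^{p+1} − 1^{p+1} = 6·6^p − 1·1^p = 6·(6^p − 1^p) + (5)·1^p. The first term is divisible by 5 by the inductive hypothesis, and the second term (5)·1^p is divisible by 5 since 5 | 5. Hence 5 | h(p+1).
Hence, by induction on t, the claim holds for every t ≥ 1.
Therefore the largest such d is 5.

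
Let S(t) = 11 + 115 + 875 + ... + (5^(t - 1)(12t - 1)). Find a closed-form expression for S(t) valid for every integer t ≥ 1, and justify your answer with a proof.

S(t) = 5^t(3t - 1) + 1

We claim S(t) = 5^t(3t - 1) + 1 for all t ≥ 1.
When t = 1: S(1) = 11, and the closed form gives 11. They agree.
Suppose the result is true for t = m, so S(m) = 5^m(3m - 1) + 1.
Then S(m+1) = S(m) + (5^m(12m + 11)) = (5^m(3m - 1) + 1) + (5^m(12m + 11)).
Simplifying, S(m+1) = 15·5^m·m + 10·5^m + 1 = 5^(m+1)(3(m+1) - 1) + 1,
which is the closed form with t = m+1.
By the principle of mathematical induction, the result holds for all t ≥ 1.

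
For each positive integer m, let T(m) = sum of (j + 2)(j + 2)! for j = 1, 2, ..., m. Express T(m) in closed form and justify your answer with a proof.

We claim T(m) = (m + 3)! - 6 for all m ≥ 1.
For the base case m = 1: T(1) = 18, and the closed form gives 18. They agree.
Inductive step: suppose the statement holds for some j ≥ 1, so T(j) = (j + 3)! - 6.
Then T(j+1) = T(j) + ((j + 3)(j + 3)!) = ((j + 3)! - 6) + ((j + 3)(j + 3)!).
Simplifying, T(j+1) = ((j+1) + 3)! - 6,
which is the closed form with m = j+1.
By the principle of mathematical induction, the result holds for all m ≥ 1.

T(m) = (m + 3)! - 6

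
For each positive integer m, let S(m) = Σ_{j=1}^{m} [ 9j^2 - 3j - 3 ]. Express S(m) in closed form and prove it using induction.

S(m) = 3m(m^2 + m - 1)

We claim S(m) = 3m(m^2 + m - 1) for all m ≥ 1.
Base case (m = 1): S(1) = 3, and the closed form gives 3. They agree.
Inductive step: suppose the statement holds for some j ≥ 1, so S(j) = 3j(j^2 + j - 1).
Then S(j+1) = S(j) + (9j^2 + 15j + 3) = (3j(j^2 + j - 1)) + (9j^2 + 15j + 3).
Simplifying, S(j+1) = 3(j + 1)(j^2 + 3j + 1) = 3(j+1)((j+1)^2 + (j+1) - 1),
which is the closed form with m = j+1.
Hence, by induction on m, the claim holds for every m ≥ 1.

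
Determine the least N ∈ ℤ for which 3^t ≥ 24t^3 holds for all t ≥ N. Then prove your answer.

N = 9

At t = 8: 6561 < 12288, so the inequality fails and N ≥ 9. We prove 3^t ≥ 24t^3 for all t ≥ 9.
When t = 9: 3^t = 19683 and 24t^3 = 17496, so 19683 ≥ 17496.
Inductive step: assume the claim holds for t = j, so 3^j ≥ 24j^3.
Then 3^(j + 1) = 3·(3^j) ≥ 3·(24j^3).
Also, for j ≥ 9 we have 3·(24j^3) ≥ 24(j+1)^3, since 3 ≥ (1 + 1/j)^3 for all j ≥ 9.
Combining, 3^(j + 1) ≥ 24(j+1)^3.
By induction, the statement is established for all t ≥ 9.
Hence the smallest such N is 9.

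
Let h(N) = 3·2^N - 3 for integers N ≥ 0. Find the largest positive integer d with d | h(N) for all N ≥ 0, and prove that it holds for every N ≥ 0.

Computing the first values: h(0) = 0 and h(1) = 3; gcd(0, 3) = 3, so d ≤ 3.
We prove 3 | 3·2^N - 3 for all N ≥ 0 by induction on N.
When N = 0: h(0) = 0 = 3·(0), so 3 | h(0).
Suppose the result is true for N = p, i.e. 3 | h(p). Then
h(p+1) = 3·2^(p+1) - 3 = 2·(3·2^p - 3) + 3 = 2·h(p) + 3. The first term is divisible by 3 by the inductive hypothesis, and 3 is divisible by 3. Hence 3 | h(p+1).
By the principle of mathematical induction, the result holds for all N ≥ 0.
Therefore the largest such d is 3.

d = 3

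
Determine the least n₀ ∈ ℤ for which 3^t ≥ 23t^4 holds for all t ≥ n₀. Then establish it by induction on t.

At t = 11: 177147 < 336743, so the inequality fails and n₀ ≥ 12. We prove 3^t ≥ 23t^4 for all t ≥ 12.
Base step (t = 12): 3^t = 531441 and 23t^4 = 476928, so 531441 ≥ 476928.
Inductive step: assume the claim holds for t = k, so 3^k ≥ 23k^4.
Then 3^(k + 1) = 3·(3^k) ≥ 3·(23k^4).
Also, for k ≥ 12 we have 3·(23k^4) ≥ 23(k+1)^4, since 3 ≥ (1 + 1/k)^4 for all k ≥ 12.
Combining, 3^(k + 1) ≥ 23(k+1)^4.
Hence, by induction on t, the claim holds for every t ≥ 12.
Hence the smallest such n₀ is 12.

n₀ = 12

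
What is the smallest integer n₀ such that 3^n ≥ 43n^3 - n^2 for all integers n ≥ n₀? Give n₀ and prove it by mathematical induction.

n₀ = 10

At n = 9: 19683 < 31266, so the inequality fails and n₀ ≥ 10. We prove 3^n ≥ 43n^3 - n^2 for all n ≥ 10.
Base step (n = 10): 3^n = 59049 and 43n^3 - n^2 = 42900, so 59049 ≥ 42900.
For the inductive step, assume it holds for an arbitrary m ≥ 10, so 3^m ≥ 43m^3 - m^2.
Then 3^(m + 1) = 3·(3^m) ≥ 3·(43m^3 - m^2).
Also, for m ≥ 10 we have 3·(43m^3 - m^2) ≥ 43(m+1)^3 - (m+1)^2, since 3·(43m^3 - m^2) − (43(m+1)^3 - (m+1)^2) = 86m^3 - 131m^2 - 127m - 42, which is nonnegative for all m ≥ 10.
Combining, 3^(m + 1) ≥ 43(m+1)^3 - (m+1)^2.
By the principle of mathematical induction, the result holds for all n ≥ 10.
Hence the smallest such n₀ is 10.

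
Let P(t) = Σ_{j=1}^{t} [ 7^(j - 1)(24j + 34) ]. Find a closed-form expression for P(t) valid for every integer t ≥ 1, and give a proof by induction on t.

We claim P(t) = 7^t(4t + 5) - 5 for all t ≥ 1.
When t = 1: P(1) = 58, and the closed form gives 58. They agree.
Inductive step: assume the claim holds for t = j, so P(j) = 7^j(4j + 5) - 5.
Then P(j+1) = P(j) + (7^j(24j + 58)) = (7^j(4j + 5) - 5) + (7^j(24j + 58)).
Simplifying, P(j+1) = 28·7^j·j + 63·7^j - 5 = 7^(j+1)(4(j+1) + 5) - 5,
which is the closed form with t = j+1.
By the principle of mathematical induction, the result holds for all t ≥ 1.

P(t) = 7^t(4t + 5) - 5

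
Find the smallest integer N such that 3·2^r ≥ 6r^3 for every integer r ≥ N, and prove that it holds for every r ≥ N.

At r = 11: 6144 < 7986, so the inequality fails and N ≥ 12. We prove 3·2^r ≥ 6r^3 for all r ≥ 12.
For the base case r = 12: 3·2^r = 12288 and 6r^3 = 10368, so 12288 ≥ 10368.
Inductive step: suppose the statement holds for some p ≥ 12, so 3·2^p ≥ 6p^3.
Then 3·2^(p + 1) = 2·(3·2^p) ≥ 2·(6p^3).
Also, for p ≥ 12 we have 2·(6p^3) ≥ 6(p+1)^3, since 2 ≥ (1 + 1/p)^3 for all p ≥ 12.
Combining, 3·2^(p + 1) ≥ 6(p+1)^3.
This completes the induction.
Hence the smallest such N is 12.

N = 12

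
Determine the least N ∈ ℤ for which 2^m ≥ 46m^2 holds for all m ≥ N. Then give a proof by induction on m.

At m = 12: 4096 < 6624, so the inequality fails and N ≥ 13. We prove 2^m ≥ 46m^2 for all m ≥ 13.
When m = 13: 2^m = 8192 and 46m^2 = 7774, so 8192 ≥ 7774.
Suppose the result is true for m = k, so 2^k ≥ 46k^2.
Then 2^(k + 1) = 2·(2^k) ≥ 2·(46k^2).
Also, for k ≥ 13 we have 2·(46k^2) ≥ 46(k+1)^2, since 2 ≥ (1 + 1/k)^2 for all k ≥ 13.
Combining, 2^(k + 1) ≥ 46(k+1)^2.
By induction, the statement is established for all m ≥ 13.
Hence the smallest such N is 13.

N = 13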